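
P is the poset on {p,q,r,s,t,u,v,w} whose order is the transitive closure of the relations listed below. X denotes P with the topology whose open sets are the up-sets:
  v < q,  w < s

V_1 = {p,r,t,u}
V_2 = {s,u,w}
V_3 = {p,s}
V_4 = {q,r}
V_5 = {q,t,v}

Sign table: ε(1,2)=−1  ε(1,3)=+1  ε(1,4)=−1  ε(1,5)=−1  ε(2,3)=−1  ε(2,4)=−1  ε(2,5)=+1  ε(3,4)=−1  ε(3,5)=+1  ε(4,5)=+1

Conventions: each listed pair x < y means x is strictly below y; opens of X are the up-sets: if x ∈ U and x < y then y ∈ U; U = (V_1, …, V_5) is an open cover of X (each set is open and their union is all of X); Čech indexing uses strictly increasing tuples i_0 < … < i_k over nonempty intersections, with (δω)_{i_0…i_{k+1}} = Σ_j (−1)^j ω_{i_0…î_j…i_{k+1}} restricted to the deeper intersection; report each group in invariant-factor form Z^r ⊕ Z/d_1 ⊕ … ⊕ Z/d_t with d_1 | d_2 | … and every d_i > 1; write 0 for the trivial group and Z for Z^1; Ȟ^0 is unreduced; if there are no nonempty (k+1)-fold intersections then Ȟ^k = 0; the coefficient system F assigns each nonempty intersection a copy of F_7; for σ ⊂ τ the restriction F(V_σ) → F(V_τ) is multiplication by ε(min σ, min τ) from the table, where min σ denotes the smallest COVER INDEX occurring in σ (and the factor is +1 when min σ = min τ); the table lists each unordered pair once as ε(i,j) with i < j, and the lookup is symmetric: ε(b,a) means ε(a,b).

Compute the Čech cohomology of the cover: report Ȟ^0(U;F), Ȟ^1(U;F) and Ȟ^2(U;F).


Ȟ^0 = Z/7,  Ȟ^1 = Z/7 ⊕ Z/7,  Ȟ^2 = 0

nonempty intersections:
  V12={u} V13={p} V14={r} V15={t} V23={s} V45={q}
C dims 5,6; δ0: rk_F7 4
Ȟ^0: (5−4)−0=1 ⇒ Z/7
Ȟ^1: (6−0)−4=2 ⇒ Z/7 ⊕ Z/7
Ȟ^2: (0−0)−0=0 ⇒ 0


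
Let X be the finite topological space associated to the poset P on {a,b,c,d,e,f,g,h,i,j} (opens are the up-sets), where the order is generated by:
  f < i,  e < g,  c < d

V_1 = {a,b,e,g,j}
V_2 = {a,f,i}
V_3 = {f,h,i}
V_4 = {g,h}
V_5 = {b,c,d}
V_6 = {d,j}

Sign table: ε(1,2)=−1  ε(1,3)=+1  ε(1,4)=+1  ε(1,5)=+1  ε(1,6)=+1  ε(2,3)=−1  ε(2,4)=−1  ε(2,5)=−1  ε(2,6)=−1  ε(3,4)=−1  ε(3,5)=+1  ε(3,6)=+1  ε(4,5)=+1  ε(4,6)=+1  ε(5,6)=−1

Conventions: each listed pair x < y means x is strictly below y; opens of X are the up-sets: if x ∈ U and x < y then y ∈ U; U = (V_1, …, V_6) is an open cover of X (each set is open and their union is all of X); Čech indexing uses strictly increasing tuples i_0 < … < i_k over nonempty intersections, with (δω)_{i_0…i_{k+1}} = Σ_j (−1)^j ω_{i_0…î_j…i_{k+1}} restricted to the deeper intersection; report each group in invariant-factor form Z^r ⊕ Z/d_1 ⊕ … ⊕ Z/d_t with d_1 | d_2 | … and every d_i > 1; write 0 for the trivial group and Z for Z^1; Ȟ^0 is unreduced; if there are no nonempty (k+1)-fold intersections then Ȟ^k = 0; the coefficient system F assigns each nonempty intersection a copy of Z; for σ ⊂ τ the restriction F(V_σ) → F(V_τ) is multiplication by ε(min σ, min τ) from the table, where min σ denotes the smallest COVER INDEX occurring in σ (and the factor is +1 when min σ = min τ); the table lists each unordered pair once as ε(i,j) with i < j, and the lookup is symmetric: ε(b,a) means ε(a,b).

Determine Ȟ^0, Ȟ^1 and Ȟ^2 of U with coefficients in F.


Ȟ^0 ≅ 0; Ȟ^1 ≅ Z ⊕ Z/2; Ȟ^2 ≅ 0

intersection data:
  V12={a} V14={g} V15={b} V16={j} V23={f,i} V34={h} V56={d}
C dims 6,7; δ0: rk 6, SNF 1^5·2
Ȟ^0 = (6 − 6) − 0 = 0, so Ȟ^0 ≅ 0
Ȟ^1 = (7 − 0) − 6 = 1 plus torsion [2], so Ȟ^1 ≅ Z ⊕ Z/2
Ȟ^2 = (0 − 0) − 0 = 0, so Ȟ^2 ≅ 0


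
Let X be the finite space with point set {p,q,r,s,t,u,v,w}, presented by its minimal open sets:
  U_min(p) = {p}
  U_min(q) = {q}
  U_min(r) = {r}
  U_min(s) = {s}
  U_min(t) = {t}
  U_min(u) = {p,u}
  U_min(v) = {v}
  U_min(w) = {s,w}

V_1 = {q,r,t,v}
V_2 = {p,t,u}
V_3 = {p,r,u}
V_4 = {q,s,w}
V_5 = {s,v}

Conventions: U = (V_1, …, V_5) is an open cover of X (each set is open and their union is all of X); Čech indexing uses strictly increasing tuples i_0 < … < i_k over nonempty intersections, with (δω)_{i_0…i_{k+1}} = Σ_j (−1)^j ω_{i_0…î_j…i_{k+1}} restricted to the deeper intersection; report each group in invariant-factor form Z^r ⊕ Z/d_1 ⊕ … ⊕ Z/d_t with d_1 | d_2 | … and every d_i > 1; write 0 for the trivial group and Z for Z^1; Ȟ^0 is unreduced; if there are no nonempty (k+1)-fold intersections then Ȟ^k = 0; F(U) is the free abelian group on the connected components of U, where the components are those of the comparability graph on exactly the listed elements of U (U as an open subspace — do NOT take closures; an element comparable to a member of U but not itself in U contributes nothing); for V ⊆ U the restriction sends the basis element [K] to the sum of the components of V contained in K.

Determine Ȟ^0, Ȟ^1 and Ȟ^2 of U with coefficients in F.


Ȟ^0 = Z^6, Ȟ^1 = 0, Ȟ^2 = 0

nonempty overlaps:
  V12={t} V13={r} V14={q} V15={v} V23={p,u} V45={s}
components per intersection:
  V1: {q} {r} {t} {v}
  V2: {p,u} {t}
  V3: {p,u} {r}
  V4: {q} {s,w}
  V5: {s} {v}
  V12: {t}
  V13: {r}
  V14: {q}
  V15: {v}
  V23: {p,u}
  V45: {s}
C dims 12,6; δ0: rk 6, SNF 1^6
degree 0: 12−6−0 = 6 → Ȟ^0 ≅ Z^6
degree 1: 6−0−6 = 0 → Ȟ^1 ≅ 0
degree 2: 0−0−0 = 0 → Ȟ^2 ≅ 0


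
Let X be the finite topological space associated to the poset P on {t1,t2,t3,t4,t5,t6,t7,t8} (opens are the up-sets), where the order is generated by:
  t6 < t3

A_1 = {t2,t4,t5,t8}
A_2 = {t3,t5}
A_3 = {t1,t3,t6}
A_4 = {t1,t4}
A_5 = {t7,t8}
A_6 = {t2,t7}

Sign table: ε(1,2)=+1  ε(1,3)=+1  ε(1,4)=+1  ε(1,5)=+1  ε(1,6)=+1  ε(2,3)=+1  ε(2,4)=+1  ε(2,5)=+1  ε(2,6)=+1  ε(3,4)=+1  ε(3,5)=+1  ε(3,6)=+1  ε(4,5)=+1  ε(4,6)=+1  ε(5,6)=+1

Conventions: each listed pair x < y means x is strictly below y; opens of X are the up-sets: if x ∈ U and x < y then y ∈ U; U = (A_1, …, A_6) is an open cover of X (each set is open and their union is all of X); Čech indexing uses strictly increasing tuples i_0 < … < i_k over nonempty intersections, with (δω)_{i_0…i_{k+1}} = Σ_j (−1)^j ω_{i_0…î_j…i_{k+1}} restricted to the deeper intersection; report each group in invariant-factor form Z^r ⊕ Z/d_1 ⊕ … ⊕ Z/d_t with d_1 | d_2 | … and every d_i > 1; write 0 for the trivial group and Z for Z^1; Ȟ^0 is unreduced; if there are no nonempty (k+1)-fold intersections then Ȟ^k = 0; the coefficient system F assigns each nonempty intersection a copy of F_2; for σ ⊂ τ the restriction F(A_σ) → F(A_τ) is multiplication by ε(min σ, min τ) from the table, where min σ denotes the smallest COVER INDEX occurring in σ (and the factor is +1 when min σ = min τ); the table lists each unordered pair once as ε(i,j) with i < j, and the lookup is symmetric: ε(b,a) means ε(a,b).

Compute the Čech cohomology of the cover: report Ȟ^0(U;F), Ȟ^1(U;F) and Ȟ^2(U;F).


cover nerve:
  A12={t5} A14={t4} A15={t8} A16={t2} A23={t3} A34={t1} A56={t7}
C dims 6,7; δ0: rk_F2 5
Ȟ^0: (6−5)−0=1 ⇒ Z/2
Ȟ^1: (7−0)−5=2 ⇒ Z/2 ⊕ Z/2
Ȟ^2: (0−0)−0=0 ⇒ 0

Ȟ^0 ≅ Z/2,  Ȟ^1 ≅ Z/2 ⊕ Z/2,  Ȟ^2 ≅ 0


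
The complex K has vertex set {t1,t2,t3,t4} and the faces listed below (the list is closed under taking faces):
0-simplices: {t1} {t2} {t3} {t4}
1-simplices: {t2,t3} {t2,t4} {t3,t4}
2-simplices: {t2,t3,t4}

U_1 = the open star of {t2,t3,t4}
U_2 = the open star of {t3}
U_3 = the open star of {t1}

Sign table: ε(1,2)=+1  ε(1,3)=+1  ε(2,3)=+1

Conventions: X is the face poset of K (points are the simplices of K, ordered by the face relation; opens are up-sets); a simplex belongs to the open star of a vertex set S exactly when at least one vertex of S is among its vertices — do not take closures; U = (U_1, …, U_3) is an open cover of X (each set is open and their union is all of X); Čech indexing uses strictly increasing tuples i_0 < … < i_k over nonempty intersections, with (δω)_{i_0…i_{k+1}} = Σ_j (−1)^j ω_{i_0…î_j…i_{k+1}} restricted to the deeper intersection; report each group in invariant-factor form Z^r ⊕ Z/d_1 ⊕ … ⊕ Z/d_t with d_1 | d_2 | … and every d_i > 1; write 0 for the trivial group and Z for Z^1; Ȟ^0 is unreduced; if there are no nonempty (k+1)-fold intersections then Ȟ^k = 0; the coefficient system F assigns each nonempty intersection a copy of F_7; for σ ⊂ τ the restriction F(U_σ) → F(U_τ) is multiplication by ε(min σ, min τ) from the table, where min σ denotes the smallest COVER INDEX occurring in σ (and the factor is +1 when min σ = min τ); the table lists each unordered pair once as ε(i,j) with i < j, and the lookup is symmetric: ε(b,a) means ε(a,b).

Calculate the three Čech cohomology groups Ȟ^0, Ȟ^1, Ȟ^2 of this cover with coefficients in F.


nonempty overlaps:
  U1={{t2},{t3},{t4},{t2,t3},{t2,t4},{t3,t4},{t2,t3,t4}} U2={{t3},{t2,t3},{t3,t4},{t2,t3,t4}} U3={{t1}}
  U12={{t3},{t2,t3},{t3,t4},{t2,t3,t4}}
C dims 3,1; δ0: rk_F7 1
degree 0: 3−1−0 = 2 → Ȟ^0 ≅ Z/7 ⊕ Z/7
degree 1: 1−0−1 = 0 → Ȟ^1 ≅ 0
degree 2: 0−0−0 = 0 → Ȟ^2 ≅ 0

Ȟ^0 ≅ Z/7 ⊕ Z/7; Ȟ^1 ≅ 0; Ȟ^2 ≅ 0


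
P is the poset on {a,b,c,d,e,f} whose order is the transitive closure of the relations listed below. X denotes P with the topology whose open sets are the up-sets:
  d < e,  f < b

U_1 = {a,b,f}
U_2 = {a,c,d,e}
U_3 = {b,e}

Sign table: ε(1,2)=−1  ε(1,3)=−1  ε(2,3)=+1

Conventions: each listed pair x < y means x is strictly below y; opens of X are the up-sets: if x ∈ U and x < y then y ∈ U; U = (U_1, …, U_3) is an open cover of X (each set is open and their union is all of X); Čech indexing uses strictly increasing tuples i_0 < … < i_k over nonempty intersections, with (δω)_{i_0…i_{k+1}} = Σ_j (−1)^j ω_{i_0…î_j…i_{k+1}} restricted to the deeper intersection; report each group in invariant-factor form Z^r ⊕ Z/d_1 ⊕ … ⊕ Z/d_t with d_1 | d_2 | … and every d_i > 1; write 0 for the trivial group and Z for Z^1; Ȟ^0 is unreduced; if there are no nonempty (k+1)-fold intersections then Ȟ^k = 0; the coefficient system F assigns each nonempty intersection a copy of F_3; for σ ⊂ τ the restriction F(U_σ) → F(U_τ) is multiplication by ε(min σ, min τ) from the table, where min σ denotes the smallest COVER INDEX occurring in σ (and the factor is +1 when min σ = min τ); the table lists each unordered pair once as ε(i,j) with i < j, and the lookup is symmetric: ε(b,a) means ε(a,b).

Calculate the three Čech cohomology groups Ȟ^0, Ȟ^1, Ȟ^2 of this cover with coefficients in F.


Ȟ^0(U;F) ≅ Z/3, Ȟ^1(U;F) ≅ Z/3, Ȟ^2(U;F) ≅ 0

cover nerve:
  U12={a} U13={b} U23={e}
C dims 3,3; δ0: rk_F3 2
Ȟ^0: (3−2)−0=1 ⇒ Z/3
Ȟ^1: (3−0)−2=1 ⇒ Z/3
Ȟ^2: (0−0)−0=0 ⇒ 0


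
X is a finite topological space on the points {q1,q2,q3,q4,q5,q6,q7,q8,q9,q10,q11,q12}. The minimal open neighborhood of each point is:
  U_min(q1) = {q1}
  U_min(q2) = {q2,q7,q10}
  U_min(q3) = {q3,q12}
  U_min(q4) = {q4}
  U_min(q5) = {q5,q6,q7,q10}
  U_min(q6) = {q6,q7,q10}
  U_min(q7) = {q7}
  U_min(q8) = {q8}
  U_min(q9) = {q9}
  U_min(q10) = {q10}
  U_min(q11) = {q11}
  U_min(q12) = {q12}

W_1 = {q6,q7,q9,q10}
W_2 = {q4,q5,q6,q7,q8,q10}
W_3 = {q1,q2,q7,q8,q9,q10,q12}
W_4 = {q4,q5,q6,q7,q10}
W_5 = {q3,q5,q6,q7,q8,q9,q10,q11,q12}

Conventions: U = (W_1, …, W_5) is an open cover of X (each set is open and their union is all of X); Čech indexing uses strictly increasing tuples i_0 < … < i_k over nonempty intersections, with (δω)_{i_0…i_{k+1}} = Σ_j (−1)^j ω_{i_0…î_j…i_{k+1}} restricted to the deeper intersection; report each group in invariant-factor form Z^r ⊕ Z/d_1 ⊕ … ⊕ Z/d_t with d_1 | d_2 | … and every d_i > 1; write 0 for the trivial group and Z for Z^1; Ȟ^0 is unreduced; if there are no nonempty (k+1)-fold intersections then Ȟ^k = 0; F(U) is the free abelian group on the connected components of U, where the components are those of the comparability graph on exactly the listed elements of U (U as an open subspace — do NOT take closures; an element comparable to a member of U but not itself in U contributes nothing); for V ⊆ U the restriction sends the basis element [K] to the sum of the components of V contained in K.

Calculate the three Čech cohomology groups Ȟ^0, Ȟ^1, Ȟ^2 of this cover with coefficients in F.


nonempty intersections:
  W12={q6,q7,q10} W13={q7,q9,q10} W14={q6,q7,q10} W15={q6,q7,q9,q10} W23={q7,q8,q10} W24={q4,q5,q6,q7,q10} W25={q5,q6,q7,q8,q10} W34={q7,q10} W35={q7,q8,q9,q10,q12} W45={q5,q6,q7,q10}
  W123={q7,q10} W124={q6,q7,q10} W125={q6,q7,q10} W134={q7,q10} W135={q7,q9,q10} W145={q6,q7,q10} W234={q7,q10} W235={q7,q8,q10} W245={q5,q6,q7,q10} W345={q7,q10}
  W1234={q7,q10} W1235={q7,q10} W1245={q6,q7,q10} W1345={q7,q10} W2345={q7,q10}
  W12345={q7,q10}
components per intersection:
  W1: {q6,q7,q10} {q9}
  W2: {q4} {q5,q6,q7,q10} {q8}
  W3: {q1} {q2,q7,q10} {q8} {q9} {q12}
  W4: {q4} {q5,q6,q7,q10}
  W5: {q3,q12} {q5,q6,q7,q10} {q8} {q9} {q11}
  W12: {q6,q7,q10}
  W13: {q7} {q9} {q10}
  W14: {q6,q7,q10}
  W15: {q6,q7,q10} {q9}
  W23: {q7} {q8} {q10}
  W24: {q4} {q5,q6,q7,q10}
  W25: {q5,q6,q7,q10} {q8}
  W34: {q7} {q10}
  W35: {q7} {q8} {q9} {q10} {q12}
  W45: {q5,q6,q7,q10}
  W123: {q7} {q10}
  W124: {q6,q7,q10}
  W125: {q6,q7,q10}
  W134: {q7} {q10}
  W135: {q7} {q9} {q10}
  W145: {q6,q7,q10}
  W234: {q7} {q10}
  W235: {q7} {q8} {q10}
  W245: {q5,q6,q7,q10}
  W345: {q7} {q10}
  W1234: {q7} {q10}
  W1235: {q7} {q10}
  W1245: {q6,q7,q10}
  W1345: {q7} {q10}
  W2345: {q7} {q10}
  W12345: {q7} {q10}
C dims 17,22,18,9; δ0: rk 10, SNF 1^10; δ1: rk 11, SNF 1^11; δ2: rk 7, SNF 1^7
Ȟ^0: (17−10)−0=7 ⇒ Z^7
Ȟ^1: (22−11)−10=1 ⇒ Z
Ȟ^2: (18−7)−11=0 ⇒ 0

Ȟ^0 ≅ Z^7; Ȟ^1 ≅ Z; Ȟ^2 ≅ 0


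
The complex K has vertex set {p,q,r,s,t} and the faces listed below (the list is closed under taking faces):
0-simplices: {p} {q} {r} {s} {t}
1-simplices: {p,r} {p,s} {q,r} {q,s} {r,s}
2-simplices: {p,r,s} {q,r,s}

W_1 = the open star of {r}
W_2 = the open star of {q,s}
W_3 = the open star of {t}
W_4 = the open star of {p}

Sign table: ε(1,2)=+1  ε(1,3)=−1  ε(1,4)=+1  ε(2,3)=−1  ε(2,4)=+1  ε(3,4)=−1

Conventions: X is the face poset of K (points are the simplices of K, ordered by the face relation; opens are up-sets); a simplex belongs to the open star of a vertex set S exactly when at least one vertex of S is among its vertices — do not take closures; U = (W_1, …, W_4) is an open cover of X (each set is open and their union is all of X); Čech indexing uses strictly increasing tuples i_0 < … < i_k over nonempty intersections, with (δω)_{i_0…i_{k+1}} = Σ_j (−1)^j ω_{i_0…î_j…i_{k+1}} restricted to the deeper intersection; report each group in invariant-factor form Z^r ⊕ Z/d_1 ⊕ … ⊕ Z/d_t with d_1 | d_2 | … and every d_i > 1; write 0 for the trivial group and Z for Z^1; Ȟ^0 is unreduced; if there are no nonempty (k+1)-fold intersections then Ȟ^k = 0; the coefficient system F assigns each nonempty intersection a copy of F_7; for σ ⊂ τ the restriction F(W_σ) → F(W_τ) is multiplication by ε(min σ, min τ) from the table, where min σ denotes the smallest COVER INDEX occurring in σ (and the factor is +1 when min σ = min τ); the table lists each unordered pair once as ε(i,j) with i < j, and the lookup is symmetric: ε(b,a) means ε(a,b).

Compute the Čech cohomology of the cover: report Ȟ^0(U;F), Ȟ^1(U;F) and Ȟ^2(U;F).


intersection data:
  W1={{r},{p,r},{q,r},{r,s},{p,r,s},{q,r,s}} W2={{q},{s},{p,s},{q,r},{q,s},{r,s},{p,r,s},{q,r,s}} W3={{t}} W4={{p},{p,r},{p,s},{p,r,s}}
  W12={{q,r},{r,s},{p,r,s},{q,r,s}} W14={{p,r},{p,r,s}} W24={{p,s},{p,r,s}}
  W124={{p,r,s}}
C dims 4,3,1; δ0: rk_F7 2; δ1: rk_F7 1
Ȟ^0 = (4 − 2) − 0 = 2, so Ȟ^0 ≅ Z/7 ⊕ Z/7
Ȟ^1 = (3 − 1) − 2 = 0, so Ȟ^1 ≅ 0
Ȟ^2 = (1 − 0) − 1 = 0, so Ȟ^2 ≅ 0

Ȟ^0(U;F) ≅ Z/7 ⊕ Z/7, Ȟ^1(U;F) ≅ 0 and Ȟ^2(U;F) ≅ 0


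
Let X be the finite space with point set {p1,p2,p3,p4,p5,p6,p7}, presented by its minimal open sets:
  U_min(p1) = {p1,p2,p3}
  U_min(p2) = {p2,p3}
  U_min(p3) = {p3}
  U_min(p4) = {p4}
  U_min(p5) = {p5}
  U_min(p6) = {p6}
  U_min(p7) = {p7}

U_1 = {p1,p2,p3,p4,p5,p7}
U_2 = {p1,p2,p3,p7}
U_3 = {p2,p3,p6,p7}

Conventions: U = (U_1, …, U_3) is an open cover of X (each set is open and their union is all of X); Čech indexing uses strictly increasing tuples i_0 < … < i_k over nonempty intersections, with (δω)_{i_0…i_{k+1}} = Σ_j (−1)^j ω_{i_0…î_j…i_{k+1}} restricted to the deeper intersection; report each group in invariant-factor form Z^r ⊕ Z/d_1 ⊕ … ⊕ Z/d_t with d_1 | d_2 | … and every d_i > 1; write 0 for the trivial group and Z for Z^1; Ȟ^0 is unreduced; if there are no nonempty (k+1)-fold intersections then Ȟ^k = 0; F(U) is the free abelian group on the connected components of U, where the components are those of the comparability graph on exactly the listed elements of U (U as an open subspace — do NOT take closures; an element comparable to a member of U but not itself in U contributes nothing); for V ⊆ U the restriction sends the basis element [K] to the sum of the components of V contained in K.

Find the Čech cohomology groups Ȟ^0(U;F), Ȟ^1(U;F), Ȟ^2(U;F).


Ȟ^0(U;F) ≅ Z^5, Ȟ^1(U;F) ≅ 0, Ȟ^2(U;F) ≅ 0

nonempty overlaps:
  U12={p1,p2,p3,p7} U13={p2,p3,p7} U23={p2,p3,p7}
  U123={p2,p3,p7}
components per intersection:
  U1: {p1,p2,p3} {p4} {p5} {p7}
  U2: {p1,p2,p3} {p7}
  U3: {p2,p3} {p6} {p7}
  U12: {p1,p2,p3} {p7}
  U13: {p2,p3} {p7}
  U23: {p2,p3} {p7}
  U123: {p2,p3} {p7}
C dims 9,6,2; δ0: rk 4, SNF 1^4; δ1: rk 2, SNF 1^2
degree 0: 9−4−0 = 5 → Ȟ^0 ≅ Z^5
degree 1: 6−2−4 = 0 → Ȟ^1 ≅ 0
degree 2: 2−0−2 = 0 → Ȟ^2 ≅ 0


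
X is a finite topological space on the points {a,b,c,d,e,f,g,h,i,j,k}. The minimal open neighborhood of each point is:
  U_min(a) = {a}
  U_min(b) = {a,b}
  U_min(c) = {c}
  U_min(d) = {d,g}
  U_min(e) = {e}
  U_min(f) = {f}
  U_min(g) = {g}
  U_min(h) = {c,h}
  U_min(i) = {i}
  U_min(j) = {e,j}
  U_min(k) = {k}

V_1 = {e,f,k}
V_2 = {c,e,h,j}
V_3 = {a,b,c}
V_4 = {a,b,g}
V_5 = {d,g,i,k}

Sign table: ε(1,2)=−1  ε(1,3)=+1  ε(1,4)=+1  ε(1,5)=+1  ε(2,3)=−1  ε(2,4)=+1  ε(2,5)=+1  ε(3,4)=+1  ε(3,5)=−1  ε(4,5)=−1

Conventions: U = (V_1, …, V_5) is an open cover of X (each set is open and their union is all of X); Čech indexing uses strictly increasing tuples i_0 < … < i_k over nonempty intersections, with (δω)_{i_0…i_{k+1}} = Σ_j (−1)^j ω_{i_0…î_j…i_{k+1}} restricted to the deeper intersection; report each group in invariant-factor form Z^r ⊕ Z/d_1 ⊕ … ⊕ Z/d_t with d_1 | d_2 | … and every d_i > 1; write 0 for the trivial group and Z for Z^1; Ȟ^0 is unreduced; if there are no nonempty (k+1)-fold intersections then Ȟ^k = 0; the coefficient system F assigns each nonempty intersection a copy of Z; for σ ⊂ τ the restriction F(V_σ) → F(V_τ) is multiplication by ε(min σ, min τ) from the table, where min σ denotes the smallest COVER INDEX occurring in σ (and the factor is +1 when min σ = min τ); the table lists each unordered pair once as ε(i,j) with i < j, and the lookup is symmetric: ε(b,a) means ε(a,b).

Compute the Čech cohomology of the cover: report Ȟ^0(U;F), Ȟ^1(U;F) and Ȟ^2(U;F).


Ȟ^0 ≅ 0; Ȟ^1 ≅ Z/2; Ȟ^2 ≅ 0

nonempty overlaps:
  V12={e} V15={k} V23={c} V34={a,b} V45={g}
C dims 5,5; δ0: rk 5, SNF 1^4·2
degree 0: 5−5−0 = 0 → Ȟ^0 ≅ 0
degree 1: 5−0−5 = 0 plus torsion [2] → Ȟ^1 ≅ Z/2
degree 2: 0−0−0 = 0 → Ȟ^2 ≅ 0


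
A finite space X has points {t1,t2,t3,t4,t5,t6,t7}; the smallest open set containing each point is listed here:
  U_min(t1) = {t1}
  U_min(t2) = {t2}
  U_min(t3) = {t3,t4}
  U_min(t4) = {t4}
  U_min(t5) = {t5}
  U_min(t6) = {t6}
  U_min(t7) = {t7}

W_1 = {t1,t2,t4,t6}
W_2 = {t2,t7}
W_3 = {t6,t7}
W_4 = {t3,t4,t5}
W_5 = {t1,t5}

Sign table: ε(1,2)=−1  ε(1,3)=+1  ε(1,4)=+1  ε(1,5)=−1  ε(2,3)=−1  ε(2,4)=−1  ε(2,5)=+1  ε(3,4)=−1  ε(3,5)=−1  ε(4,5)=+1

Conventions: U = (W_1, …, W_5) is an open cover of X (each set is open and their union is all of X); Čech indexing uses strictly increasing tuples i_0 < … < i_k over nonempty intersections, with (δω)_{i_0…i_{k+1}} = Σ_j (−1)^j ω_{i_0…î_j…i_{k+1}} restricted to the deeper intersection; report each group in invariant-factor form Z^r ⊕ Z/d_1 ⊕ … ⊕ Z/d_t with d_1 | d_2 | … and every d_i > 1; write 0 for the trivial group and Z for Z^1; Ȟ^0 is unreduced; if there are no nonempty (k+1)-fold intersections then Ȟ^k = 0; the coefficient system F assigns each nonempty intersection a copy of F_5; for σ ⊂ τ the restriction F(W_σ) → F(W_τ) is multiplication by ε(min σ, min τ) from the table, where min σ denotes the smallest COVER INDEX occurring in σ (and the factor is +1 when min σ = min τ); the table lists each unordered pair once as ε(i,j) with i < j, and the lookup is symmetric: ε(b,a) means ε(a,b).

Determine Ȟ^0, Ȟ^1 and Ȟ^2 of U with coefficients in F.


intersection data:
  W12={t2} W13={t6} W14={t4} W15={t1} W23={t7} W45={t5}
C dims 5,6; δ0: rk_F5 5
Ȟ^0 = (5 − 5) − 0 = 0, so Ȟ^0 ≅ 0
Ȟ^1 = (6 − 0) − 5 = 1, so Ȟ^1 ≅ Z/5
Ȟ^2 = (0 − 0) − 0 = 0, so Ȟ^2 ≅ 0

Ȟ^0(U;F) ≅ 0, Ȟ^1(U;F) ≅ Z/5, Ȟ^2(U;F) ≅ 0


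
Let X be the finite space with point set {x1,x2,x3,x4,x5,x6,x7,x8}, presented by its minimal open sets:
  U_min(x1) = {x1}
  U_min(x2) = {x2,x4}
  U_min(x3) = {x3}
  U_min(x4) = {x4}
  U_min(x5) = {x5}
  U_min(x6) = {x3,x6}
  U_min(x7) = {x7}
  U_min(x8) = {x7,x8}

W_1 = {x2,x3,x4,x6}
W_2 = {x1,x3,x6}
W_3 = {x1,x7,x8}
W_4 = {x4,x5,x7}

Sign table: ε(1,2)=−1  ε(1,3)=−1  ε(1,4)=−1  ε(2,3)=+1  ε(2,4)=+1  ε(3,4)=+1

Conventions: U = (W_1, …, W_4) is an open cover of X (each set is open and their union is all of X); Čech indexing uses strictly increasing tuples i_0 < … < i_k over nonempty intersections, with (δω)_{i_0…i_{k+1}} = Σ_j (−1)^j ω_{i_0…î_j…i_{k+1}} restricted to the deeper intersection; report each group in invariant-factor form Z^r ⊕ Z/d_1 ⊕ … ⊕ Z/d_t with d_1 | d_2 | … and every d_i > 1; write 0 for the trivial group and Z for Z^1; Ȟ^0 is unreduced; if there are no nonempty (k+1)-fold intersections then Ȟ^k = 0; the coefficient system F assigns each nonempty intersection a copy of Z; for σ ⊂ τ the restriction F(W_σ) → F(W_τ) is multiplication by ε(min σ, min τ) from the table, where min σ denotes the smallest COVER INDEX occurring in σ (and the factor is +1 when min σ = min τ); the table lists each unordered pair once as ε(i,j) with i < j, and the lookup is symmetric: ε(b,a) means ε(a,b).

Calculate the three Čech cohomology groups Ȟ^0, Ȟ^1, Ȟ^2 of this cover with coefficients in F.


nonempty intersections:
  W12={x3,x6} W14={x4} W23={x1} W34={x7}
C dims 4,4; δ0: rk 3, SNF 1^3
Ȟ^0: (4−3)−0=1 ⇒ Z
Ȟ^1: (4−0)−3=1 ⇒ Z
Ȟ^2: (0−0)−0=0 ⇒ 0

Ȟ^0 ≅ Z, Ȟ^1 ≅ Z and Ȟ^2 ≅ 0


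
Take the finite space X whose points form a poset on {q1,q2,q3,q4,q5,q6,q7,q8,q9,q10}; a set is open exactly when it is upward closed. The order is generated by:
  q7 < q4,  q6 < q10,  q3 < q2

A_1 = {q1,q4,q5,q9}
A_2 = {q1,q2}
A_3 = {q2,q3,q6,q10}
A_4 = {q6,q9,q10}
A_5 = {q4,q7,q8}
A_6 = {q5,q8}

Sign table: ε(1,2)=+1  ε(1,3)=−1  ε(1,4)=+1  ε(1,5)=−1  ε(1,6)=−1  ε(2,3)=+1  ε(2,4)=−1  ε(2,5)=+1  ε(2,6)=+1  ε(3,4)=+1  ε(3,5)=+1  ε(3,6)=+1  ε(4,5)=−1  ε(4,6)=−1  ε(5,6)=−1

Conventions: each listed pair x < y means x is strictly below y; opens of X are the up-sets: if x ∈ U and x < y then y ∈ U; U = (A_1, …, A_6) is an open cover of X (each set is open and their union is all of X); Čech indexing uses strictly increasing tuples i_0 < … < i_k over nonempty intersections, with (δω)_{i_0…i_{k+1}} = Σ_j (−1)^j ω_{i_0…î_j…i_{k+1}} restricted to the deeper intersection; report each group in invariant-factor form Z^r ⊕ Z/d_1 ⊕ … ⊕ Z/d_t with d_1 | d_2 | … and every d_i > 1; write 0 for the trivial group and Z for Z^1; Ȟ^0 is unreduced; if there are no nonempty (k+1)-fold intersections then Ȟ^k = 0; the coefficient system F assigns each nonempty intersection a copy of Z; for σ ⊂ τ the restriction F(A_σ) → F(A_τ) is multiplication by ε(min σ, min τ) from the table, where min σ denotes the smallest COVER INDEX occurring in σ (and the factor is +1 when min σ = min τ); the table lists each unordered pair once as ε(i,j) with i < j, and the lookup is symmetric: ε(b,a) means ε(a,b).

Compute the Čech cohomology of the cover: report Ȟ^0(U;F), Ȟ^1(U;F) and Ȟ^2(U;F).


Ȟ^0 ≅ 0, Ȟ^1 ≅ Z ⊕ Z/2 and Ȟ^2 ≅ 0

nonempty overlaps:
  A12={q1} A14={q9} A15={q4} A16={q5} A23={q2} A34={q6,q10} A56={q8}
C dims 6,7; δ0: rk 6, SNF 1^5·2
degree 0: 6−6−0 = 0 → Ȟ^0 ≅ 0
degree 1: 7−0−6 = 1 plus torsion [2] → Ȟ^1 ≅ Z ⊕ Z/2
degree 2: 0−0−0 = 0 → Ȟ^2 ≅ 0


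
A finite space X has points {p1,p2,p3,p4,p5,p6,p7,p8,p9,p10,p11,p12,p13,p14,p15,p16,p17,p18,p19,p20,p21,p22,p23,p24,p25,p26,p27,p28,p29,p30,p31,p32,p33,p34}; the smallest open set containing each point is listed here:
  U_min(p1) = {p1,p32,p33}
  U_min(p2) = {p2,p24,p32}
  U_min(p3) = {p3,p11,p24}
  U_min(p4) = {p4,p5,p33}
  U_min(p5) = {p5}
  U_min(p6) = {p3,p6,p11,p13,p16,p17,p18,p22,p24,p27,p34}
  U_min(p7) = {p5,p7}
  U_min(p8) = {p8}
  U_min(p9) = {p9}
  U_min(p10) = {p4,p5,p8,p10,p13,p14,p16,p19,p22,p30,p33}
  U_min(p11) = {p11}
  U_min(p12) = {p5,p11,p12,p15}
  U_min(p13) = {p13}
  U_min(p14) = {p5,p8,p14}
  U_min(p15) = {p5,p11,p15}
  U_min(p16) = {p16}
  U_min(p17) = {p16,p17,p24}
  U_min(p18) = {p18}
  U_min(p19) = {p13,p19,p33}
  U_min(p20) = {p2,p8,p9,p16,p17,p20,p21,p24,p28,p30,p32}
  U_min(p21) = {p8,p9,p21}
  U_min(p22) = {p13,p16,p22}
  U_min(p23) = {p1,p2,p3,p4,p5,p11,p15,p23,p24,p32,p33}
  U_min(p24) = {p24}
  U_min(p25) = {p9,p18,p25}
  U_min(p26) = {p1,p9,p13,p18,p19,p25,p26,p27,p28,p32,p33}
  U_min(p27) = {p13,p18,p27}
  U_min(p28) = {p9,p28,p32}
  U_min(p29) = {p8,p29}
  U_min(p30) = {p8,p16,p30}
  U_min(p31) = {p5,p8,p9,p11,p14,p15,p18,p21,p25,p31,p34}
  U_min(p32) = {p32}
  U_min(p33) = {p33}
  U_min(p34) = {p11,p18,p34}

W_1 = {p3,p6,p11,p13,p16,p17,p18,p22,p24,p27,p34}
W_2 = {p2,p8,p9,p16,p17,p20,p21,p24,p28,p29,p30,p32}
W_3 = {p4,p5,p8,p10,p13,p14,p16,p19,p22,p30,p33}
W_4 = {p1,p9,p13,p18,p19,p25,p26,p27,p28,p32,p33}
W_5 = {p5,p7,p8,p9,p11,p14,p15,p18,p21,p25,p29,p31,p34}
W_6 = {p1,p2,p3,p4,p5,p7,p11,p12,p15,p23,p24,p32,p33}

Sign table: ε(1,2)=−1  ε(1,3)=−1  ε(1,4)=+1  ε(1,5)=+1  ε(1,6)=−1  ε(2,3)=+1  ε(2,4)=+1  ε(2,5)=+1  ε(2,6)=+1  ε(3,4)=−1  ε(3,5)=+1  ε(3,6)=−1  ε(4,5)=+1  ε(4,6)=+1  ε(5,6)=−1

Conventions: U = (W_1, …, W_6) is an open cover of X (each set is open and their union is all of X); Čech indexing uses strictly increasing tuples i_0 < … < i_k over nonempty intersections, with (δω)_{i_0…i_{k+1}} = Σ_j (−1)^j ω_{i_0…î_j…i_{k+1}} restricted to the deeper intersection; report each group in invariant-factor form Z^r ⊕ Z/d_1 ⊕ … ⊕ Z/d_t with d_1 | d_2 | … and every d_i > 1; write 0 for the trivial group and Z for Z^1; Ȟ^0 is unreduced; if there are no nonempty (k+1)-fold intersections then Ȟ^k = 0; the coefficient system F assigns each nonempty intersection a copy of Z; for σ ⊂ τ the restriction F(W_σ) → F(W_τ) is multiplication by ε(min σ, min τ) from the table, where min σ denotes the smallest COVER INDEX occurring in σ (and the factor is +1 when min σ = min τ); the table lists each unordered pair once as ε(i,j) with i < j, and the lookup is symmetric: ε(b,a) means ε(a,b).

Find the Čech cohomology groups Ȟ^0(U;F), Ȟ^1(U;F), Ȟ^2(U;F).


nerve of the cover:
  W12={p16,p17,p24} W13={p13,p16,p22} W14={p13,p18,p27} W15={p11,p18,p34} W16={p3,p11,p24} W23={p8,p16,p30} W24={p9,p28,p32} W25={p8,p9,p21,p29} W26={p2,p24,p32} W34={p13,p19,p33} W35={p5,p8,p14} W36={p4,p5,p33} W45={p9,p18,p25} W46={p1,p32,p33} W56={p5,p7,p11,p15}
  W123={p16} W126={p24} W134={p13} W145={p18} W156={p11} W235={p8} W245={p9} W246={p32} W346={p33} W356={p5}
C dims 6,15,10; δ0: rk 6, SNF 1^5·2; δ1: rk 9, SNF 1^9
Ȟ^0 = (6 − 6) − 0 = 0, so Ȟ^0 ≅ 0
Ȟ^1 = (15 − 9) − 6 = 0 plus torsion [2], so Ȟ^1 ≅ Z/2
Ȟ^2 = (10 − 0) − 9 = 1, so Ȟ^2 ≅ Z

Ȟ^0 ≅ 0, Ȟ^1 ≅ Z/2, Ȟ^2 ≅ Z


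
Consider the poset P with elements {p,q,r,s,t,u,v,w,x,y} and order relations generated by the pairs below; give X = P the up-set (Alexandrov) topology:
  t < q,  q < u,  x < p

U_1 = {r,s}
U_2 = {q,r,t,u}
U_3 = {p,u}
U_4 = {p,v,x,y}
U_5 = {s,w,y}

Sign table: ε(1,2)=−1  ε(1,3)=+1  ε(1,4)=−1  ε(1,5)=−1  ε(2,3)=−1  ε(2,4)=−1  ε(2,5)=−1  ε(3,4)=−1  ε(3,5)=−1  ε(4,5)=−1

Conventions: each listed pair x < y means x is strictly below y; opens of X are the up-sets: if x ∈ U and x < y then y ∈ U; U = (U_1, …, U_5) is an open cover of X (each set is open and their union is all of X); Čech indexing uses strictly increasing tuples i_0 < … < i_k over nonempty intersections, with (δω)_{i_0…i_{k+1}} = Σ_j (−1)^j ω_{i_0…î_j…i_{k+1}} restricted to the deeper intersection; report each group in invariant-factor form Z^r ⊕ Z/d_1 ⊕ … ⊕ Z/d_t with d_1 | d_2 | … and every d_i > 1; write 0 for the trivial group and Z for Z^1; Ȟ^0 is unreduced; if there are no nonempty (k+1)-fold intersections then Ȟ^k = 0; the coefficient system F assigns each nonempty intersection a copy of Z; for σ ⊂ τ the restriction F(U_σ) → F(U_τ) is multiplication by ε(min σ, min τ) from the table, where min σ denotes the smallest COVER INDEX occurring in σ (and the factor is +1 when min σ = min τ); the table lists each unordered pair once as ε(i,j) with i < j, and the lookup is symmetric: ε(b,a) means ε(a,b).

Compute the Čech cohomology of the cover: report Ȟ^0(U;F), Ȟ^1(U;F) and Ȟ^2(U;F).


Ȟ^0(U;F) ≅ 0, Ȟ^1(U;F) ≅ Z/2, Ȟ^2(U;F) ≅ 0

nonempty overlaps:
  U12={r} U15={s} U23={u} U34={p} U45={y}
C dims 5,5; δ0: rk 5, SNF 1^4·2
degree 0: 5−5−0 = 0 → Ȟ^0 ≅ 0
degree 1: 5−0−5 = 0 plus torsion [2] → Ȟ^1 ≅ Z/2
degree 2: 0−0−0 = 0 → Ȟ^2 ≅ 0


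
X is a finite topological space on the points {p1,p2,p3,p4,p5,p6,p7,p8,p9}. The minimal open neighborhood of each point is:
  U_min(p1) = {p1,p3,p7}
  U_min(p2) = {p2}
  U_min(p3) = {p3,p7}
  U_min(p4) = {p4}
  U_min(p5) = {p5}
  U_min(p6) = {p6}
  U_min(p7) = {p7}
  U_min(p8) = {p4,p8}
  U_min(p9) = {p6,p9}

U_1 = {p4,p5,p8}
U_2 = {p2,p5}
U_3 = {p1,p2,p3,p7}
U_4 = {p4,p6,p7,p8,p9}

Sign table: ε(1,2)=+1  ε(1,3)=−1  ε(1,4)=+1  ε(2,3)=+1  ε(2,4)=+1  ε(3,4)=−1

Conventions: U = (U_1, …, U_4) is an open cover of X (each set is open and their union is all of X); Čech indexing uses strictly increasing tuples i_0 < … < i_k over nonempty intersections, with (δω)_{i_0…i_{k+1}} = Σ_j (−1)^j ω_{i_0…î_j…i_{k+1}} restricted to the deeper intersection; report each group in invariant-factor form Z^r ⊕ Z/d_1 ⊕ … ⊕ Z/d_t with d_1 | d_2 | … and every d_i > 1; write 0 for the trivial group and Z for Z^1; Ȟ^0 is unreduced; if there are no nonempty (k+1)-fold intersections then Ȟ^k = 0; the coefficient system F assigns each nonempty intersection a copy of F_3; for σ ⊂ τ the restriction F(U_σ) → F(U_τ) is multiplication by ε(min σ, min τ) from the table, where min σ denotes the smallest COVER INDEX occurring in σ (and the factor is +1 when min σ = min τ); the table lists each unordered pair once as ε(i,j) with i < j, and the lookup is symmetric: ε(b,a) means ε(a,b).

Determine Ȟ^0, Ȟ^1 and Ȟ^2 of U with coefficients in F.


Ȟ^0 ≅ 0, Ȟ^1 ≅ 0 and Ȟ^2 ≅ 0

nerve simplices:
  U12={p5} U14={p4,p8} U23={p2} U34={p7}
C dims 4,4; δ0: rk_F3 4
degree 0: 4−4−0 = 0 → Ȟ^0 ≅ 0
degree 1: 4−0−4 = 0 → Ȟ^1 ≅ 0
degree 2: 0−0−0 = 0 → Ȟ^2 ≅ 0


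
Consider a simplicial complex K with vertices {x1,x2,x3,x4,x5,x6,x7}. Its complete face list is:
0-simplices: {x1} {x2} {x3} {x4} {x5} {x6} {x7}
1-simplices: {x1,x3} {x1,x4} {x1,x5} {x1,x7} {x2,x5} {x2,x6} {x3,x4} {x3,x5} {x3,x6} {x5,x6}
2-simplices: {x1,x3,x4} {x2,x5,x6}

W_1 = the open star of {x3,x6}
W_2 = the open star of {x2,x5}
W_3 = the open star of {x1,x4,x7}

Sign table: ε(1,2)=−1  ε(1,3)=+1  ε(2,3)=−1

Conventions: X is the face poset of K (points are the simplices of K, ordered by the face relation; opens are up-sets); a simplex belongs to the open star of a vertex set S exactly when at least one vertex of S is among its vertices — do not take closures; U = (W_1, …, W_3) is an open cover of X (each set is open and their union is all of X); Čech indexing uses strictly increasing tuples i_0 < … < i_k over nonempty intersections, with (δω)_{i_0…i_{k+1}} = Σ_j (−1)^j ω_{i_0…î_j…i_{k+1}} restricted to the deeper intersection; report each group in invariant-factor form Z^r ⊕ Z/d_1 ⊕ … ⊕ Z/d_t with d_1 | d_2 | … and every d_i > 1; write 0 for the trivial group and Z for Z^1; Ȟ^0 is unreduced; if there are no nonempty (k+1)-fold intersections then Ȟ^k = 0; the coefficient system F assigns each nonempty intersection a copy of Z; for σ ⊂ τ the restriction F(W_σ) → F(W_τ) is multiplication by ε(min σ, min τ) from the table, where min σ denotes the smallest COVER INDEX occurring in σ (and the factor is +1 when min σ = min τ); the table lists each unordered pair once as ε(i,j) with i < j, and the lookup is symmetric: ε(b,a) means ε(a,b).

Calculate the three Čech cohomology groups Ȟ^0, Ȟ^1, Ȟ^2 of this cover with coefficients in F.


nerve of the cover:
  W1={{x3},{x6},{x1,x3},{x2,x6},{x3,x4},{x3,x5},{x3,x6},{x5,x6},{x1,x3,x4},{x2,x5,x6}} W2={{x2},{x5},{x1,x5},{x2,x5},{x2,x6},{x3,x5},{x5,x6},{x2,x5,x6}} W3={{x1},{x4},{x7},{x1,x3},{x1,x4},{x1,x5},{x1,x7},{x3,x4},{x1,x3,x4}}
  W12={{x2,x6},{x3,x5},{x5,x6},{x2,x5,x6}} W13={{x1,x3},{x3,x4},{x1,x3,x4}} W23={{x1,x5}}
C dims 3,3; δ0: rk 2, SNF 1^2
Ȟ^0 = (3 − 2) − 0 = 1, so Ȟ^0 ≅ Z
Ȟ^1 = (3 − 0) − 2 = 1, so Ȟ^1 ≅ Z
Ȟ^2 = (0 − 0) − 0 = 0, so Ȟ^2 ≅ 0

Ȟ^0(U;F) ≅ Z, Ȟ^1(U;F) ≅ Z and Ȟ^2(U;F) ≅ 0


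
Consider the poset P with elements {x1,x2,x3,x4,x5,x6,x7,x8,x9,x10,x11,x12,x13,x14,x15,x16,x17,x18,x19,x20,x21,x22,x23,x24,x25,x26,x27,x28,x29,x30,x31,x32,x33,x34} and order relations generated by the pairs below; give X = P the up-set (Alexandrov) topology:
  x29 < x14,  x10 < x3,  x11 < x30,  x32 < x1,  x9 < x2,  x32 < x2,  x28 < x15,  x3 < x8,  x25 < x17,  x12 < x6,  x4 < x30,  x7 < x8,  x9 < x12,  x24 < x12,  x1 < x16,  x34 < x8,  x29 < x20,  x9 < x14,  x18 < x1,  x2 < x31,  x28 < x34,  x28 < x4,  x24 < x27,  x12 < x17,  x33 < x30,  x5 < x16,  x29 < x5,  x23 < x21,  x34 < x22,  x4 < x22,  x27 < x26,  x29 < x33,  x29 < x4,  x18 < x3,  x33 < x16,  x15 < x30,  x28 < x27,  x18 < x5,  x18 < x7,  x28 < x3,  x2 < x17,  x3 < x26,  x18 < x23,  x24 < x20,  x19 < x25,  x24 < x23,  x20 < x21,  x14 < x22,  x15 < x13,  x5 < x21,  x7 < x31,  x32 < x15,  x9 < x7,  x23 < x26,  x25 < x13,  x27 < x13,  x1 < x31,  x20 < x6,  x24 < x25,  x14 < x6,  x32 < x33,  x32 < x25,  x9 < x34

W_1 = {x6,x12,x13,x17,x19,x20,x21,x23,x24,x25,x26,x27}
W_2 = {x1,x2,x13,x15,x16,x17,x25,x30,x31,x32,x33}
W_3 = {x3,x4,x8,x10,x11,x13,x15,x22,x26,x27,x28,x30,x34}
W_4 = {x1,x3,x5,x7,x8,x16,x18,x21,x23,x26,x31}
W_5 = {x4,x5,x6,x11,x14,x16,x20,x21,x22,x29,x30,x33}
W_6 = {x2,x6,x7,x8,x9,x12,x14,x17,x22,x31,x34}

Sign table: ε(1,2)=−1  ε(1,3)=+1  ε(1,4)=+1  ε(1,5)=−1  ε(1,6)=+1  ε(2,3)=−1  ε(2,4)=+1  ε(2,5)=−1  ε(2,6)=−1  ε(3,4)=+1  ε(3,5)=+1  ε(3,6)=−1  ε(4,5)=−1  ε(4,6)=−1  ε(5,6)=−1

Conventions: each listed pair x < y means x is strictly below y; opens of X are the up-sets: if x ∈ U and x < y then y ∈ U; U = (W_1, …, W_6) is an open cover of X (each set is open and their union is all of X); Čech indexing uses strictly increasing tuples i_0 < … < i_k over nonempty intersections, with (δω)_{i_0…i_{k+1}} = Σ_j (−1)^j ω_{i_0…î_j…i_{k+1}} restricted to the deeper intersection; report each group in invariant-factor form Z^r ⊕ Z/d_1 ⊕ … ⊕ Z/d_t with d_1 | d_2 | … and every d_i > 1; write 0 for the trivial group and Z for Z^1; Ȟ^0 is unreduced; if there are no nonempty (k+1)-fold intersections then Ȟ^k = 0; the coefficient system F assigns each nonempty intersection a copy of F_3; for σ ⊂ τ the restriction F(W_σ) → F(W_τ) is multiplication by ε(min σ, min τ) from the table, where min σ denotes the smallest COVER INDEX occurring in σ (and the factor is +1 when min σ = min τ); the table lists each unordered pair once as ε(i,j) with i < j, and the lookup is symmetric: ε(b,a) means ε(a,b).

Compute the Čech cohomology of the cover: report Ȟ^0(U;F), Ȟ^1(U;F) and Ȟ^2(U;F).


intersection data:
  W12={x13,x17,x25} W13={x13,x26,x27} W14={x21,x23,x26} W15={x6,x20,x21} W16={x6,x12,x17} W23={x13,x15,x30} W24={x1,x16,x31} W25={x16,x30,x33} W26={x2,x17,x31} W34={x3,x8,x26} W35={x4,x11,x22,x30} W36={x8,x22,x34} W45={x5,x16,x21} W46={x7,x8,x31} W56={x6,x14,x22}
  W123={x13} W126={x17} W134={x26} W145={x21} W156={x6} W235={x30} W245={x16} W246={x31} W346={x8} W356={x22}
C dims 6,15,10; δ0: rk_F3 6; δ1: rk_F3 9
Ȟ^0 = (6 − 6) − 0 = 0, so Ȟ^0 ≅ 0
Ȟ^1 = (15 − 9) − 6 = 0, so Ȟ^1 ≅ 0
Ȟ^2 = (10 − 0) − 9 = 1, so Ȟ^2 ≅ Z/3

Ȟ^0 ≅ 0, Ȟ^1 ≅ 0 and Ȟ^2 ≅ Z/3


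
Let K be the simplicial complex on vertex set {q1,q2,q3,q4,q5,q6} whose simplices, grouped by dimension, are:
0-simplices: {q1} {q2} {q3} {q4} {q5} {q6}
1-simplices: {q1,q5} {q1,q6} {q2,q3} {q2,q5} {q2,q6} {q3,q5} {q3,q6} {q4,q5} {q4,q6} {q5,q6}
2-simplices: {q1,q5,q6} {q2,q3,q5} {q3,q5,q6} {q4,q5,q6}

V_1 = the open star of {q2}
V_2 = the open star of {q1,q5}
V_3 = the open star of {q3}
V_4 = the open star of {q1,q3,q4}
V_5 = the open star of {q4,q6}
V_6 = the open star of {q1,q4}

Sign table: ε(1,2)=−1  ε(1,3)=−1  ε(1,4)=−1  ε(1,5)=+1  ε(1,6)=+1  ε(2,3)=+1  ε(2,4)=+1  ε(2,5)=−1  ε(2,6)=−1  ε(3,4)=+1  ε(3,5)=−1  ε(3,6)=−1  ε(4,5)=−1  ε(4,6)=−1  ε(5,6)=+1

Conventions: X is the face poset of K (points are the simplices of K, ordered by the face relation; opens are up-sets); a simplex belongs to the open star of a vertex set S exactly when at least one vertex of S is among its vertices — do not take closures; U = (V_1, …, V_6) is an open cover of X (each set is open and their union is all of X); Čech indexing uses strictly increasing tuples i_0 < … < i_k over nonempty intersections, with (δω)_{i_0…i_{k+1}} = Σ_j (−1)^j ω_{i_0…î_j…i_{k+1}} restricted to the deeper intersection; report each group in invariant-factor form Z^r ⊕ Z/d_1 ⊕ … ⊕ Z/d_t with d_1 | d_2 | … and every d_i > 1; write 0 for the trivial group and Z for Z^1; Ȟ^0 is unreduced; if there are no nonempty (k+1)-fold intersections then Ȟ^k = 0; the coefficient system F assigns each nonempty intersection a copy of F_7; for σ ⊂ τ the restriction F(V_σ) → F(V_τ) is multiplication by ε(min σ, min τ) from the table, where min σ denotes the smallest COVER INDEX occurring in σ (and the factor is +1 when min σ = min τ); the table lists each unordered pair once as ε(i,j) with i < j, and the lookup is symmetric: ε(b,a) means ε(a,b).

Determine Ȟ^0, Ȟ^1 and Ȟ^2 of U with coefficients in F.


Ȟ^0 = Z/7, Ȟ^1 = Z/7, Ȟ^2 = 0

nonempty overlaps:
  V1={{q2},{q2,q3},{q2,q5},{q2,q6},{q2,q3,q5}} V2={{q1},{q5},{q1,q5},{q1,q6},{q2,q5},{q3,q5},{q4,q5},{q5,q6},{q1,q5,q6},{q2,q3,q5},{q3,q5,q6},{q4,q5,q6}} V3={{q3},{q2,q3},{q3,q5},{q3,q6},{q2,q3,q5},{q3,q5,q6}} V4={{q1},{q3},{q4},{q1,q5},{q1,q6},{q2,q3},{q3,q5},{q3,q6},{q4,q5},{q4,q6},{q1,q5,q6},{q2,q3,q5},{q3,q5,q6},{q4,q5,q6}} V5={{q4},{q6},{q1,q6},{q2,q6},{q3,q6},{q4,q5},{q4,q6},{q5,q6},{q1,q5,q6},{q3,q5,q6},{q4,q5,q6}} V6={{q1},{q4},{q1,q5},{q1,q6},{q4,q5},{q4,q6},{q1,q5,q6},{q4,q5,q6}}
  V12={{q2,q5},{q2,q3,q5}} V13={{q2,q3},{q2,q3,q5}} V14={{q2,q3},{q2,q3,q5}} V15={{q2,q6}} V23={{q3,q5},{q2,q3,q5},{q3,q5,q6}} V24={{q1},{q1,q5},{q1,q6},{q3,q5},{q4,q5},{q1,q5,q6},{q2,q3,q5},{q3,q5,q6},{q4,q5,q6}} V25={{q1,q6},{q4,q5},{q5,q6},{q1,q5,q6},{q3,q5,q6},{q4,q5,q6}} V26={{q1},{q1,q5},{q1,q6},{q4,q5},{q1,q5,q6},{q4,q5,q6}} V34={{q3},{q2,q3},{q3,q5},{q3,q6},{q2,q3,q5},{q3,q5,q6}} V35={{q3,q6},{q3,q5,q6}} V45={{q4},{q1,q6},{q3,q6},{q4,q5},{q4,q6},{q1,q5,q6},{q3,q5,q6},{q4,q5,q6}} V46={{q1},{q4},{q1,q5},{q1,q6},{q4,q5},{q4,q6},{q1,q5,q6},{q4,q5,q6}} V56={{q4},{q1,q6},{q4,q5},{q4,q6},{q1,q5,q6},{q4,q5,q6}}
  V123={{q2,q3,q5}} V124={{q2,q3,q5}} V134={{q2,q3},{q2,q3,q5}} V234={{q3,q5},{q2,q3,q5},{q3,q5,q6}} V235={{q3,q5,q6}} V245={{q1,q6},{q4,q5},{q1,q5,q6},{q3,q5,q6},{q4,q5,q6}} V246={{q1},{q1,q5},{q1,q6},{q4,q5},{q1,q5,q6},{q4,q5,q6}} V256={{q1,q6},{q4,q5},{q1,q5,q6},{q4,q5,q6}} V345={{q3,q6},{q3,q5,q6}} V456={{q4},{q1,q6},{q4,q5},{q4,q6},{q1,q5,q6},{q4,q5,q6}}
  V1234={{q2,q3,q5}} V2345={{q3,q5,q6}} V2456={{q1,q6},{q4,q5},{q1,q5,q6},{q4,q5,q6}}
C dims 6,13,10,3; δ0: rk_F7 5; δ1: rk_F7 7; δ2: rk_F7 3
degree 0: 6−5−0 = 1 → Ȟ^0 ≅ Z/7
degree 1: 13−7−5 = 1 → Ȟ^1 ≅ Z/7
degree 2: 10−3−7 = 0 → Ȟ^2 ≅ 0
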